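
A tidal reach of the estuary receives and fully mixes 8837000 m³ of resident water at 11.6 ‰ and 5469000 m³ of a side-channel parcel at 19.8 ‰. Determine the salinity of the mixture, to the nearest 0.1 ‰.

14.7 ‰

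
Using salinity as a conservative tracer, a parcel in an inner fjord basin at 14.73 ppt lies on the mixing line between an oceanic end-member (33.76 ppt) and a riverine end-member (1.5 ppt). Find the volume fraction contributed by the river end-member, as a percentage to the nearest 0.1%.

59.0%

Let f be the freshwater fraction. Salt balance per unit volume:
f×1.5 + (1−f)×33.76 = 14.73
f = (33.76 − 14.73) / (33.76 − 1.5) = 19.03/32.26 = 0.5899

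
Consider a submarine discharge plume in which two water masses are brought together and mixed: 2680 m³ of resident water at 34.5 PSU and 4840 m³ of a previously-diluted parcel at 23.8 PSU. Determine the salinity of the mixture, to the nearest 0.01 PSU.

27.61 PSU

Conserving salt mass:
salt = 2,680×34.5 + 4,840×23.8 = 92,460 + 115,192 = 207,652
volume = 2,680 + 4,840 = 7,520 m³
S = 207,652 / 7,520 = 27.6133 PSU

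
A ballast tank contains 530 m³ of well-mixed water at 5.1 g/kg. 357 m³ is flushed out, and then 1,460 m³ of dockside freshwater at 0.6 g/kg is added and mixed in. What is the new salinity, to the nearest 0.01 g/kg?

1.08 g/kg

Remaining after removal: 173 m³ at 5.1 g/kg (salt = 882.3)
After addition: salt = 882.3 + 1,460×0.6 = 1,758.3; volume = 1,633 m³
S = 1,758.3 / 1,633 = 1.0767 g/kg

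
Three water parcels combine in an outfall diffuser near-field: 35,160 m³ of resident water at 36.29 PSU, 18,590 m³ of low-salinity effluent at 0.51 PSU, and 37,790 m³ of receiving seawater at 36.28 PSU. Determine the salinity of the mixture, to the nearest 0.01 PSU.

Total salt / total volume:
salt = 35,160×36.29 + 18,590×0.51 + 37,790×36.28 = 1,275,956.4 + 9,480.9 + 1,371,021.2 = 2,656,458.5
volume = 35,160 + 18,590 + 37,790 = 91,540 m³
S = 2,656,458.5 / 91,540 = 29.0196 PSU

29.02 PSU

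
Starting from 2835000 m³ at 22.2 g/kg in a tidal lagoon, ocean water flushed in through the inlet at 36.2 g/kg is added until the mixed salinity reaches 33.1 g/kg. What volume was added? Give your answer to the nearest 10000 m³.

Salt balance: 2,835,000×22.2 + V×36.2 = (2,835,000+V)×33.1
62,937,000 + 36.2V = 93,838,500 + 33.1V
30,901,500 = 3.1V
V = 9,968,225.81 m³

9970000 m³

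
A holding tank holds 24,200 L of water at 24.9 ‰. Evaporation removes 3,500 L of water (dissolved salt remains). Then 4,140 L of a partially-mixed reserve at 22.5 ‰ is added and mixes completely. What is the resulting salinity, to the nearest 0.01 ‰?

After evaporation: salt = 24,200×24.9 = 602,580; volume = 24,200 − 3,500 = 20,700 L
After mixing: salt = 602,580 + 4,140×22.5 = 695,730; volume = 20,700 + 4,140 = 24,840 L
S = 695,730 / 24,840 = 28.0085 ‰

28.01 ‰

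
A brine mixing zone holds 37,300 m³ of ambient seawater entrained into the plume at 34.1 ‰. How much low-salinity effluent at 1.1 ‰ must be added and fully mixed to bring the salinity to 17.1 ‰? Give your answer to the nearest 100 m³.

39600 m³

Salt balance: 37,300×34.1 + V×1.1 = (37,300+V)×17.1
1,271,930 + 1.1V = 637,830 + 17.1V
634,100 = 16V
V = 39,631.25 m³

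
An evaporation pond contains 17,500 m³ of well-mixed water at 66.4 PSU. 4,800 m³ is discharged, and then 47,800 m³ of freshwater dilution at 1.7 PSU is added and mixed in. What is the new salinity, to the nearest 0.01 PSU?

15.28 PSU

Remaining after removal: 12,700 m³ at 66.4 PSU (salt = 843,280)
After addition: salt = 843,280 + 47,800×1.7 = 924,540; volume = 60,500 m³
S = 924,540 / 60,500 = 15.2817 PSU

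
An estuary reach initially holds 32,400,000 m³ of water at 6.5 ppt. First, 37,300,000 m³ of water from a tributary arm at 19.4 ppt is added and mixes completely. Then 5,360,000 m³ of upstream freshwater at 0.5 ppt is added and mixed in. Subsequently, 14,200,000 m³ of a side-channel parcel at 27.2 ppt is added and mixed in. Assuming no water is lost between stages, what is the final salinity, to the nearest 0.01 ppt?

14.82 ppt

Conserving salt mass:
Initial salt = 32,400,000×6.5 = 210,600,000
After stage 1: salt = 210,600,000 + 37,300,000×19.4 = 934,220,000; volume = 69,700,000 m³; S = 13.403 ppt
After stage 2: salt = 934,220,000 + 5,360,000×0.5 = 936,900,000; volume = 75,060,000 m³; S = 12.482 ppt
After stage 3: salt = 936,900,000 + 14,200,000×27.2 = 1,323,140,000; volume = 89,260,000 m³
S = 1,323,140,000 / 89,260,000 = 14.8234 ppt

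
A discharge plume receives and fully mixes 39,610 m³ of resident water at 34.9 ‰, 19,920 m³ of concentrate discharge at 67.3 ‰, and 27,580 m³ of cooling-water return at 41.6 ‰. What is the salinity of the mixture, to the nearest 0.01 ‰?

Weighted by volume,
salt = 39,610×34.9 + 19,920×67.3 + 27,580×41.6 = 1,382,389 + 1,340,616 + 1,147,328 = 3,870,333
volume = 39,610 + 19,920 + 27,580 = 87,110 m³
S = 3,870,333 / 87,110 = 44.4304 ‰

44.43 ‰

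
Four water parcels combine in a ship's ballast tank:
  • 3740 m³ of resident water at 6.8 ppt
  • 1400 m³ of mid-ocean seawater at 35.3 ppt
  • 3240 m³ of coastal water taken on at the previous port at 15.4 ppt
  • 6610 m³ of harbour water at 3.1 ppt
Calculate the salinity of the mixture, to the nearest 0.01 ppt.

By conservation of dissolved salt,
salt = 3,740×6.8 + 1,400×35.3 + 3,240×15.4 + 6,610×3.1 = 25,432 + 49,420 + 49,896 + 20,491 = 145,239
volume = 3,740 + 1,400 + 3,240 + 6,610 = 14,990 m³
S = 145,239 / 14,990 = 9.6891 ppt

9.69 ppt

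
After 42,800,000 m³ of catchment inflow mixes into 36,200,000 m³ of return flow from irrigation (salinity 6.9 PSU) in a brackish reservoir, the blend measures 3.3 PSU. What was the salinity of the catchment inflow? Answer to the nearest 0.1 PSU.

Salt balance: 36,200,000×6.9 + 42,800,000×S = 79,000,000×3.3
249,780,000 + 42,800,000·S = 260,700,000
S = (260,700,000 − 249,780,000) / 42,800,000 = 0.2551 PSU

0.3 PSU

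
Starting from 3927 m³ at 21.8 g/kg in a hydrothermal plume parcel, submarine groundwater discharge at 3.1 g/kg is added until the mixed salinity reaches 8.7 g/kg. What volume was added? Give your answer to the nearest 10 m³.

9190 m³

Salt balance: 3,927×21.8 + V×3.1 = (3,927+V)×8.7
85,608.6 + 3.1V = 34,164.9 + 8.7V
51,443.7 = 5.6V
V = 9,186.38 m³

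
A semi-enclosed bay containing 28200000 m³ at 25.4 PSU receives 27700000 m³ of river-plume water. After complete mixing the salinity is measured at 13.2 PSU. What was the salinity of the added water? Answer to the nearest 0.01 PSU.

Salt balance: 28,200,000×25.4 + 27,700,000×S = 55,900,000×13.2
716,280,000 + 27,700,000·S = 737,880,000
S = (737,880,000 − 716,280,000) / 27,700,000 = 0.7798 PSU

0.78 PSU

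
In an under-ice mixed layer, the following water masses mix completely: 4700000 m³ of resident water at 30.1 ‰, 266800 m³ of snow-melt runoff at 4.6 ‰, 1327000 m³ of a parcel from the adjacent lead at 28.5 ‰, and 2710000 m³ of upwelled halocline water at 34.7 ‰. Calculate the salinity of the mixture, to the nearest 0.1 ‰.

30.5 ‰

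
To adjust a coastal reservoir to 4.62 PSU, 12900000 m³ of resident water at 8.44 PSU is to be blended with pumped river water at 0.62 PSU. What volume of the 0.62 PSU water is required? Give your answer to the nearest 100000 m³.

12300000 m³

Salt balance: 12,900,000×8.44 + V×0.62 = (12,900,000+V)×4.62
108,876,000 + 0.62V = 59,598,000 + 4.62V
49,278,000 = 4V
V = 12,319,500 m³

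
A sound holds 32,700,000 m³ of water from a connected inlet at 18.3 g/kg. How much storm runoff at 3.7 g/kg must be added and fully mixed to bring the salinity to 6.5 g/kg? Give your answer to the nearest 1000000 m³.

138000000 m³

Salt balance: 32,700,000×18.3 + V×3.7 = (32,700,000+V)×6.5
598,410,000 + 3.7V = 212,550,000 + 6.5V
385,860,000 = 2.8V
V = 137,807,142.86 m³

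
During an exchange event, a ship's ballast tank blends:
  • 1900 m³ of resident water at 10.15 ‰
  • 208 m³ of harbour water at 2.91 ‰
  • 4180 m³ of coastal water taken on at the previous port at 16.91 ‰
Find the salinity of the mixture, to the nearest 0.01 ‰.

Weighted by volume,
salt = 1,900×10.15 + 208×2.91 + 4,180×16.91 = 19,285 + 605.28 + 70,683.8 = 90,574.08
volume = 1,900 + 208 + 4,180 = 6,288 m³
S = 90,574.08 / 6,288 = 14.4043 ‰

14.40 ‰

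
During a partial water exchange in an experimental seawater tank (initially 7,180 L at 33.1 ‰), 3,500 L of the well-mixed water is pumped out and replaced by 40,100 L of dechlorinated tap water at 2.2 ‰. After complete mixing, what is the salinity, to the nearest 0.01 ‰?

Remaining after removal: 3,680 L at 33.1 ‰ (salt = 121,808)
After addition: salt = 121,808 + 40,100×2.2 = 210,028; volume = 43,780 L
S = 210,028 / 43,780 = 4.7974 ‰

4.80 ‰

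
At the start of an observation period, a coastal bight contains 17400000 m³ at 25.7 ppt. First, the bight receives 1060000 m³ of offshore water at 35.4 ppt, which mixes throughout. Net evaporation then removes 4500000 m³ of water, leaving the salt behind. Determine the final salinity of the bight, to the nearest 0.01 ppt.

After mixing: salt = 17,400,000×25.7 + 1,060,000×35.4 = 484,704,000; volume = 18,460,000 m³
After evaporation: salt unchanged = 484,704,000; volume = 18,460,000 − 4,500,000 = 13,960,000 m³
S = 484,704,000 / 13,960,000 = 34.7209 ppt

34.72 ppt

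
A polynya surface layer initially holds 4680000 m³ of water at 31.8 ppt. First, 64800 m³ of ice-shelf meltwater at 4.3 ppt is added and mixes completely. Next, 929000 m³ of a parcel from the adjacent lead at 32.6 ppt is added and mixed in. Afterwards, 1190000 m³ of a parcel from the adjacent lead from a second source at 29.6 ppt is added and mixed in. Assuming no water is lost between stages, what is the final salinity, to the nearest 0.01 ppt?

Conserving salt mass:
Initial salt = 4,680,000×31.8 = 148,824,000
After stage 1: salt = 148,824,000 + 64,800×4.3 = 149,102,640; volume = 4,744,800 m³; S = 31.424 ppt
After stage 2: salt = 149,102,640 + 929,000×32.6 = 179,388,040; volume = 5,673,800 m³; S = 31.617 ppt
After stage 3: salt = 179,388,040 + 1,190,000×29.6 = 214,612,040; volume = 6,863,800 m³
S = 214,612,040 / 6,863,800 = 31.2672 ppt

31.27 ppt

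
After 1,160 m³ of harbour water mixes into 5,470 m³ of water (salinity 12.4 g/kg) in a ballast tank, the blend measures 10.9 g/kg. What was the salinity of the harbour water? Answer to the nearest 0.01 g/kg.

Salt balance: 5,470×12.4 + 1,160×S = 6,630×10.9
67,828 + 1,160·S = 72,267
S = (72,267 − 67,828) / 1,160 = 3.8267 g/kg

3.83 g/kg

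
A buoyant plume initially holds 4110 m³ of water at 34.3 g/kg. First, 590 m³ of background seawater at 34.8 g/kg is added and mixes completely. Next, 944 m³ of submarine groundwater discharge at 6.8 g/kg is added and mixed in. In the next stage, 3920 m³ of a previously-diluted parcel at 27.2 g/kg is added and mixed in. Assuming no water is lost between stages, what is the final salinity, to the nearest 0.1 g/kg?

28.7 g/kg

Mass of salt is conserved:
Initial salt = 4,110×34.3 = 140,973
After stage 1: salt = 140,973 + 590×34.8 = 161,505; volume = 4,700 m³; S = 34.363 g/kg
After stage 2: salt = 161,505 + 944×6.8 = 167,924.2; volume = 5,644 m³; S = 29.753 g/kg
After stage 3: salt = 167,924.2 + 3,920×27.2 = 274,548.2; volume = 9,564 m³
S = 274,548.2 / 9,564 = 28.7064 g/kg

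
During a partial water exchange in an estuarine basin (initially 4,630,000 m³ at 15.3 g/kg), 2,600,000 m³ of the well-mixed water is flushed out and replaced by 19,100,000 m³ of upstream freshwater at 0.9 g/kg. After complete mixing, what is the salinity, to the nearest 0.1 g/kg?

2.3 g/kg

Remaining after removal: 2,030,000 m³ at 15.3 g/kg (salt = 31,059,000)
After addition: salt = 31,059,000 + 19,100,000×0.9 = 48,249,000; volume = 21,130,000 m³
S = 48,249,000 / 21,130,000 = 2.2834 g/kg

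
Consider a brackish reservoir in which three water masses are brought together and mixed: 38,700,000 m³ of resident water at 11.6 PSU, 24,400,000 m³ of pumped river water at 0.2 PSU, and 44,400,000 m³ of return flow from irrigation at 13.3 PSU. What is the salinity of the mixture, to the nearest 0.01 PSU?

Salt balance:
salt = 38,700,000×11.6 + 24,400,000×0.2 + 44,400,000×13.3 = 448,920,000 + 4,880,000 + 590,520,000 = 1,044,320,000
volume = 38,700,000 + 24,400,000 + 44,400,000 = 107,500,000 m³
S = 1,044,320,000 / 107,500,000 = 9.7146 PSU

9.71 PSU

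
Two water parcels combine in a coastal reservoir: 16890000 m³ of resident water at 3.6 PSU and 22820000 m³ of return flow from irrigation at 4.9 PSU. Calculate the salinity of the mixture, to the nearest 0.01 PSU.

4.35 PSU

Conserving salt mass:
salt = 16,890,000×3.6 + 22,820,000×4.9 = 60,804,000 + 111,818,000 = 172,622,000
volume = 16,890,000 + 22,820,000 = 39,710,000 m³
S = 172,622,000 / 39,710,000 = 4.3471 PSU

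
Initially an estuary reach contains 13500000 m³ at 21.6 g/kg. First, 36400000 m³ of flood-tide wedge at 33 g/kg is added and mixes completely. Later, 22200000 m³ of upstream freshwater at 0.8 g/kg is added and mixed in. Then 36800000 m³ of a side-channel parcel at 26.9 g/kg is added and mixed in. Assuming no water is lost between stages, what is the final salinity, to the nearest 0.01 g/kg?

Salt balance:
Initial salt = 13,500,000×21.6 = 291,600,000
After stage 1: salt = 291,600,000 + 36,400,000×33 = 1,492,800,000; volume = 49,900,000 m³; S = 29.916 g/kg
After stage 2: salt = 1,492,800,000 + 22,200,000×0.8 = 1,510,560,000; volume = 72,100,000 m³; S = 20.951 g/kg
After stage 3: salt = 1,510,560,000 + 36,800,000×26.9 = 2,500,480,000; volume = 108,900,000 m³
S = 2,500,480,000 / 108,900,000 = 22.9612 g/kg

22.96 g/kg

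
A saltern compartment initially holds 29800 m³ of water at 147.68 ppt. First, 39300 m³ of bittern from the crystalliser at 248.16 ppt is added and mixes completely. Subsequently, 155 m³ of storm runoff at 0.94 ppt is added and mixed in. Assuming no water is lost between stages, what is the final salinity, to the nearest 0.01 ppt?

Weighted by volume,
Initial salt = 29,800×147.68 = 4,400,864
After stage 1: salt = 4,400,864 + 39,300×248.16 = 14,153,552; volume = 69,100 m³; S = 204.827 ppt
After stage 2: salt = 14,153,552 + 155×0.94 = 14,153,697.7; volume = 69,255 m³
S = 14,153,697.7 / 69,255 = 204.3708 ppt

204.37 ppt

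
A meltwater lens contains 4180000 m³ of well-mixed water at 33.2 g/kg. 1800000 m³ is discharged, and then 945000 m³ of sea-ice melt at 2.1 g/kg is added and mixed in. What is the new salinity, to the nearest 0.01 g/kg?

24.36 g/kg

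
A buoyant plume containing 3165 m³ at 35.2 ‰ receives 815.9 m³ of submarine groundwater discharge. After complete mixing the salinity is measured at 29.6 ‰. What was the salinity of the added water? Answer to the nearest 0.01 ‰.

Salt balance: 3,165×35.2 + 815.9×S = 3,980.9×29.6
111,408 + 815.9·S = 117,834.64
S = (117,834.64 − 111,408) / 815.9 = 7.8767 ‰

7.88 ‰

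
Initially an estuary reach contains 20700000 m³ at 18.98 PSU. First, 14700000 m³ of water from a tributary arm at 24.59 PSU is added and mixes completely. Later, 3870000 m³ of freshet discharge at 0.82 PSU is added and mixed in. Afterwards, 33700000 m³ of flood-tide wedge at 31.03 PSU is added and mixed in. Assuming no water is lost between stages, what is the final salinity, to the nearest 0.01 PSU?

24.71 PSU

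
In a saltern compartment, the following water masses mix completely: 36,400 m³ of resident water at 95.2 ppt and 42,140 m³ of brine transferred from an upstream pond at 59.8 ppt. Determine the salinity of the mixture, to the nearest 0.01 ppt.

76.21 ppt

Weighted by volume,
salt = 36,400×95.2 + 42,140×59.8 = 3,465,280 + 2,519,972 = 5,985,252
volume = 36,400 + 42,140 = 78,540 m³
S = 5,985,252 / 78,540 = 76.2064 ppt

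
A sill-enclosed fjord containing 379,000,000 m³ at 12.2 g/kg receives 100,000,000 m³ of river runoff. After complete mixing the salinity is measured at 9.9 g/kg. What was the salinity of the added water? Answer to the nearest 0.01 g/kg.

1.18 g/kg

Salt balance: 379,000,000×12.2 + 100,000,000×S = 479,000,000×9.9
4,623,800,000 + 100,000,000·S = 4,742,100,000
S = (4,742,100,000 − 4,623,800,000) / 100,000,000 = 1.183 g/kg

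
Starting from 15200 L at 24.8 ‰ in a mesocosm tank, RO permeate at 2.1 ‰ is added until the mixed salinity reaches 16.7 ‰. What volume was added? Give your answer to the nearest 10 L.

Salt balance: 15,200×24.8 + V×2.1 = (15,200+V)×16.7
376,960 + 2.1V = 253,840 + 16.7V
123,120 = 14.6V
V = 8,432.88 L

8430 L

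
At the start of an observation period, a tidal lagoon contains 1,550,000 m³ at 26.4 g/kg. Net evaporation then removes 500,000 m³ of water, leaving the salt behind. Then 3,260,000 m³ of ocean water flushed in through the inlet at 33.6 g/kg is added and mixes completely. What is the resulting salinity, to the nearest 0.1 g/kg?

34.9 g/kg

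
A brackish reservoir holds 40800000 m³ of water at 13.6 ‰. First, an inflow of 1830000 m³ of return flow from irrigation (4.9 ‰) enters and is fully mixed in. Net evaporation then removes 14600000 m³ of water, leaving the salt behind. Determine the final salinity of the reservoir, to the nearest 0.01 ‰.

After mixing: salt = 40,800,000×13.6 + 1,830,000×4.9 = 563,847,000; volume = 42,630,000 m³
After evaporation: salt unchanged = 563,847,000; volume = 42,630,000 − 14,600,000 = 28,030,000 m³
S = 563,847,000 / 28,030,000 = 20.1158 ‰

20.12 ‰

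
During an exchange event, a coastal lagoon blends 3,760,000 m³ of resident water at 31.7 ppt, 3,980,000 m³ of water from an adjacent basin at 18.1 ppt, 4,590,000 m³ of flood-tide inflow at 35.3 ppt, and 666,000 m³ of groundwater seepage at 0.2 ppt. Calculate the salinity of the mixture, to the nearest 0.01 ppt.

27.19 ppt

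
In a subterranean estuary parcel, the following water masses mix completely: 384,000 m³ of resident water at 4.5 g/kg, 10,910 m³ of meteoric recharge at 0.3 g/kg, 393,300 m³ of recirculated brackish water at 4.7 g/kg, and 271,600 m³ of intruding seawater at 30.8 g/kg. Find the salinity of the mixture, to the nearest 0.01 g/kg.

Salt balance:
salt = 384,000×4.5 + 10,910×0.3 + 393,300×4.7 + 271,600×30.8 = 1,728,000 + 3,273 + 1,848,510 + 8,365,280 = 11,945,063
volume = 384,000 + 10,910 + 393,300 + 271,600 = 1,059,810 m³
S = 11,945,063 / 1,059,810 = 11.2709 g/kg

11.27 g/kg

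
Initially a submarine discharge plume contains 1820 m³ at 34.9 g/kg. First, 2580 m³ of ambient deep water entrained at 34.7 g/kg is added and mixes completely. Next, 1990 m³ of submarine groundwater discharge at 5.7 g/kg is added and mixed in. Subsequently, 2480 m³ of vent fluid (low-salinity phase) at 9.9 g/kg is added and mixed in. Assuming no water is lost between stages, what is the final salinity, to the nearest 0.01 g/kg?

21.30 g/kg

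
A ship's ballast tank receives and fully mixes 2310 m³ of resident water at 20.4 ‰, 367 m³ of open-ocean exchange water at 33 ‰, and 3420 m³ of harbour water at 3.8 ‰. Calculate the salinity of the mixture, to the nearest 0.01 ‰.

Weighted by volume,
salt = 2,310×20.4 + 367×33 + 3,420×3.8 = 47,124 + 12,111 + 12,996 = 72,231
volume = 2,310 + 367 + 3,420 = 6,097 m³
S = 72,231 / 6,097 = 11.847 ‰

11.85 ‰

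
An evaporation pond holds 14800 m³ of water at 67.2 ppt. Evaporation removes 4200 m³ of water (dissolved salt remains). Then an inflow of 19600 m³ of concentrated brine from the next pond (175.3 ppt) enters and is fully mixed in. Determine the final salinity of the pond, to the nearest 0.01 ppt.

After evaporation: salt = 14,800×67.2 = 994,560; volume = 14,800 − 4,200 = 10,600 m³
After mixing: salt = 994,560 + 19,600×175.3 = 4,430,440; volume = 10,600 + 19,600 = 30,200 m³
S = 4,430,440 / 30,200 = 146.7033 ppt

146.70 ppt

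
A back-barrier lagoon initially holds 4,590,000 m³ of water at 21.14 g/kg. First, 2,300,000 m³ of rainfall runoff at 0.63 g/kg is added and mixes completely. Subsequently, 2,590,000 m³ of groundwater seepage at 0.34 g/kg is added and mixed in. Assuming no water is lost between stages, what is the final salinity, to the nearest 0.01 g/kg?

Mass of salt is conserved:
Initial salt = 4,590,000×21.14 = 97,032,600
After stage 1: salt = 97,032,600 + 2,300,000×0.63 = 98,481,600; volume = 6,890,000 m³; S = 14.293 g/kg
After stage 2: salt = 98,481,600 + 2,590,000×0.34 = 99,362,200; volume = 9,480,000 m³
S = 99,362,200 / 9,480,000 = 10.4812 g/kg

10.48 g/kg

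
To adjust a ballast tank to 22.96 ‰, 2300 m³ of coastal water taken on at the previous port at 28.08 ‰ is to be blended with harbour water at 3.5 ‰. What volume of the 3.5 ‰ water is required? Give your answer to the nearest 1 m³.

Salt balance: 2,300×28.08 + V×3.5 = (2,300+V)×22.96
64,584 + 3.5V = 52,808 + 22.96V
11,776 = 19.46V
V = 605.14 m³

605 m³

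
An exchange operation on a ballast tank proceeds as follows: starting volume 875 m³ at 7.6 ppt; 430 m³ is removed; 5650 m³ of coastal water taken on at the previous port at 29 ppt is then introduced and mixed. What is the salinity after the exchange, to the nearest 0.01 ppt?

Remaining after removal: 445 m³ at 7.6 ppt (salt = 3,382)
After addition: salt = 3,382 + 5,650×29 = 167,232; volume = 6,095 m³
S = 167,232 / 6,095 = 27.4376 ppt

27.44 ppt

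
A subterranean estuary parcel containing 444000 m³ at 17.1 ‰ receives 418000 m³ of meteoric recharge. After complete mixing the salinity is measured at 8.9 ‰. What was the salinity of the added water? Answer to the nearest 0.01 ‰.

Salt balance: 444,000×17.1 + 418,000×S = 862,000×8.9
7,592,400 + 418,000·S = 7,671,800
S = (7,671,800 − 7,592,400) / 418,000 = 0.19 ‰

0.19 ‰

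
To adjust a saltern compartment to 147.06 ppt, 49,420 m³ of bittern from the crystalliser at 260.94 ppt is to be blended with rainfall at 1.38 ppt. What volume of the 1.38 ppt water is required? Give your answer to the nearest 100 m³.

38600 m³

Salt balance: 49,420×260.94 + V×1.38 = (49,420+V)×147.06
12,895,654.8 + 1.38V = 7,267,705.2 + 147.06V
5,627,949.6 = 145.68V
V = 38,632.27 m³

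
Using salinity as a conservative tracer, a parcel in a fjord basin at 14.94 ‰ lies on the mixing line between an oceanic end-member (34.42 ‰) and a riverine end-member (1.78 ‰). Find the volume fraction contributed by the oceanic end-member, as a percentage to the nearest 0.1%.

40.3%

Let g be the oceanic fraction. Salt balance per unit volume:
g×34.42 + (1−g)×1.78 = 14.94
g = (14.94 − 1.78) / (34.42 − 1.78) = 13.16/32.64 = 0.4032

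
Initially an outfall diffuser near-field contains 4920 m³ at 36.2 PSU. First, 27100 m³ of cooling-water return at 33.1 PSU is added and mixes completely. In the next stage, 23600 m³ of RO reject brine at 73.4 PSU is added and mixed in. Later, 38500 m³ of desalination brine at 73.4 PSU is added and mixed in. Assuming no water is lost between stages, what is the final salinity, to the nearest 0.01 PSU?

59.85 PSU

Conserving salt mass:
Initial salt = 4,920×36.2 = 178,104
After stage 1: salt = 178,104 + 27,100×33.1 = 1,075,114; volume = 32,020 m³; S = 33.576 PSU
After stage 2: salt = 1,075,114 + 23,600×73.4 = 2,807,354; volume = 55,620 m³; S = 50.474 PSU
After stage 3: salt = 2,807,354 + 38,500×73.4 = 5,633,254; volume = 94,120 m³
S = 5,633,254 / 94,120 = 59.8518 PSU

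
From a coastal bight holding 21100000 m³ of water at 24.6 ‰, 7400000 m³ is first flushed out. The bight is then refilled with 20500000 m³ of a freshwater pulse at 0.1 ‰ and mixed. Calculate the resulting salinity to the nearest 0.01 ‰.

9.91 ‰

Remaining after removal: 13,700,000 m³ at 24.6 ‰ (salt = 337,020,000)
After addition: salt = 337,020,000 + 20,500,000×0.1 = 339,070,000; volume = 34,200,000 m³
S = 339,070,000 / 34,200,000 = 9.9143 ‰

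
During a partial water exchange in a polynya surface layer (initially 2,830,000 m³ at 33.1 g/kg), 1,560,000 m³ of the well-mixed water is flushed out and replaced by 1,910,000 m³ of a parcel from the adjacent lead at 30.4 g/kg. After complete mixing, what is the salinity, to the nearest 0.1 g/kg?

31.5 g/kg

Remaining after removal: 1,270,000 m³ at 33.1 g/kg (salt = 42,037,000)
After addition: salt = 42,037,000 + 1,910,000×30.4 = 100,101,000; volume = 3,180,000 m³
S = 100,101,000 / 3,180,000 = 31.4783 g/kg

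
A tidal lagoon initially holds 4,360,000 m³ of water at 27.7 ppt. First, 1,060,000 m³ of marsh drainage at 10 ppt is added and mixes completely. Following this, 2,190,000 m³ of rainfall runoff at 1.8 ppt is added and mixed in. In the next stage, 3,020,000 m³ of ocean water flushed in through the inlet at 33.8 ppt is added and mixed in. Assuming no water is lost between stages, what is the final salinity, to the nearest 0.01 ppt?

Weighted by volume,
Initial salt = 4,360,000×27.7 = 120,772,000
After stage 1: salt = 120,772,000 + 1,060,000×10 = 131,372,000; volume = 5,420,000 m³; S = 24.238 ppt
After stage 2: salt = 131,372,000 + 2,190,000×1.8 = 135,314,000; volume = 7,610,000 m³; S = 17.781 ppt
After stage 3: salt = 135,314,000 + 3,020,000×33.8 = 237,390,000; volume = 10,630,000 m³
S = 237,390,000 / 10,630,000 = 22.3321 ppt

22.33 ppt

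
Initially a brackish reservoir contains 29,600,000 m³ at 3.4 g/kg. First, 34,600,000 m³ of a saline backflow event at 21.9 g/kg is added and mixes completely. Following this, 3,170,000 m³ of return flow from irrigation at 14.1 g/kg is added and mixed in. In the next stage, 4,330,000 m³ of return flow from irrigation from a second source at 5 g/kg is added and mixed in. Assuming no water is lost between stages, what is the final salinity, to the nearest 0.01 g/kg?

Salt balance:
Initial salt = 29,600,000×3.4 = 100,640,000
After stage 1: salt = 100,640,000 + 34,600,000×21.9 = 858,380,000; volume = 64,200,000 m³; S = 13.37 g/kg
After stage 2: salt = 858,380,000 + 3,170,000×14.1 = 903,077,000; volume = 67,370,000 m³; S = 13.405 g/kg
After stage 3: salt = 903,077,000 + 4,330,000×5 = 924,727,000; volume = 71,700,000 m³
S = 924,727,000 / 71,700,000 = 12.8972 g/kg

12.90 g/kg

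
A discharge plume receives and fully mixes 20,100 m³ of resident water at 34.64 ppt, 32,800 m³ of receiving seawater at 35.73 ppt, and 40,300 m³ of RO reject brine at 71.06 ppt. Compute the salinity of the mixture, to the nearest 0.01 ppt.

50.77 ppt

Mass of salt is conserved:
salt = 20,100×34.64 + 32,800×35.73 + 40,300×71.06 = 696,264 + 1,171,944 + 2,863,718 = 4,731,926
volume = 20,100 + 32,800 + 40,300 = 93,200 m³
S = 4,731,926 / 93,200 = 50.7717 ppt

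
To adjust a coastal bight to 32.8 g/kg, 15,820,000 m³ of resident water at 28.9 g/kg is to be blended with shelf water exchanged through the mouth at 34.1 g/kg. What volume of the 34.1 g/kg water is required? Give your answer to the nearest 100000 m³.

Salt balance: 15,820,000×28.9 + V×34.1 = (15,820,000+V)×32.8
457,198,000 + 34.1V = 518,896,000 + 32.8V
61,698,000 = 1.3V
V = 47,460,000 m³

47500000 m³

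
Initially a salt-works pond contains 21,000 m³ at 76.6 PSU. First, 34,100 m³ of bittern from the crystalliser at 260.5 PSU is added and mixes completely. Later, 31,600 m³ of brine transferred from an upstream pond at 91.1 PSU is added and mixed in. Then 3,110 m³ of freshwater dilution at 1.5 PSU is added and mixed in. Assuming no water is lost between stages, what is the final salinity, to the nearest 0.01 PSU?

148.93 PSU

Mass of salt is conserved:
Initial salt = 21,000×76.6 = 1,608,600
After stage 1: salt = 1,608,600 + 34,100×260.5 = 10,491,650; volume = 55,100 m³; S = 190.411 PSU
After stage 2: salt = 10,491,650 + 31,600×91.1 = 13,370,410; volume = 86,700 m³; S = 154.215 PSU
After stage 3: salt = 13,370,410 + 3,110×1.5 = 13,375,075; volume = 89,810 m³
S = 13,375,075 / 89,810 = 148.9263 PSU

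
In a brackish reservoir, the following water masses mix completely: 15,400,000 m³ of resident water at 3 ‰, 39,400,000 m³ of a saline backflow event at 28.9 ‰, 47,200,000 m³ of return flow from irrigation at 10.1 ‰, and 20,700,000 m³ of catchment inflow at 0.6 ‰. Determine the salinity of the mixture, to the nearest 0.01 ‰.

Weighted by volume,
salt = 15,400,000×3 + 39,400,000×28.9 + 47,200,000×10.1 + 20,700,000×0.6 = 46,200,000 + 1,138,660,000 + 476,720,000 + 12,420,000 = 1,674,000,000
volume = 15,400,000 + 39,400,000 + 47,200,000 + 20,700,000 = 122,700,000 m³
S = 1,674,000,000 / 122,700,000 = 13.643 ‰

13.64 ‰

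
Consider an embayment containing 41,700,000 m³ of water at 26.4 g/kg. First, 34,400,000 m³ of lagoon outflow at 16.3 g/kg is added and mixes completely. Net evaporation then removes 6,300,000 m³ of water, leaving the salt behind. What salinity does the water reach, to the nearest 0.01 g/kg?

23.81 g/kg

After mixing: salt = 41,700,000×26.4 + 34,400,000×16.3 = 1,661,600,000; volume = 76,100,000 m³
After evaporation: salt unchanged = 1,661,600,000; volume = 76,100,000 − 6,300,000 = 69,800,000 m³
S = 1,661,600,000 / 69,800,000 = 23.8052 g/kg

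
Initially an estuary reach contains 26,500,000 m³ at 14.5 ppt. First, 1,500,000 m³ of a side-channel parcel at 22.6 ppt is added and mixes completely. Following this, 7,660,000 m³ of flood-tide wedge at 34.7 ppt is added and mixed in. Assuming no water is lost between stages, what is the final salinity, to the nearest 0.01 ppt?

19.18 ppt

Salt balance:
Initial salt = 26,500,000×14.5 = 384,250,000
After stage 1: salt = 384,250,000 + 1,500,000×22.6 = 418,150,000; volume = 28,000,000 m³; S = 14.934 ppt
After stage 2: salt = 418,150,000 + 7,660,000×34.7 = 683,952,000; volume = 35,660,000 m³
S = 683,952,000 / 35,660,000 = 19.1798 ppt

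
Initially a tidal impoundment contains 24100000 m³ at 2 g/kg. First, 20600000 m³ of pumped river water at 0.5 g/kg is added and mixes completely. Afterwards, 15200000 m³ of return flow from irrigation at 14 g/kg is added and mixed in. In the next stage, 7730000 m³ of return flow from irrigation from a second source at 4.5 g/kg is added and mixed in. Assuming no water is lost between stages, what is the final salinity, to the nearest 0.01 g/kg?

Weighted by volume,
Initial salt = 24,100,000×2 = 48,200,000
After stage 1: salt = 48,200,000 + 20,600,000×0.5 = 58,500,000; volume = 44,700,000 m³; S = 1.309 g/kg
After stage 2: salt = 58,500,000 + 15,200,000×14 = 271,300,000; volume = 59,900,000 m³; S = 4.529 g/kg
After stage 3: salt = 271,300,000 + 7,730,000×4.5 = 306,085,000; volume = 67,630,000 m³
S = 306,085,000 / 67,630,000 = 4.5259 g/kg

4.53 g/kg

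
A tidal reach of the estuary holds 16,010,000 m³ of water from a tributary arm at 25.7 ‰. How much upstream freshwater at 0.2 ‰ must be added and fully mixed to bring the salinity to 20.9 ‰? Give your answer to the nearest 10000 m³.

3710000 m³

Salt balance: 16,010,000×25.7 + V×0.2 = (16,010,000+V)×20.9
411,457,000 + 0.2V = 334,609,000 + 20.9V
76,848,000 = 20.7V
V = 3,712,463.77 m³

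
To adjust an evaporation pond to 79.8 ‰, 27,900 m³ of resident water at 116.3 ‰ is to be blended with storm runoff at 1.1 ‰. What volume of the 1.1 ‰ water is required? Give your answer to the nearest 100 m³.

12900 m³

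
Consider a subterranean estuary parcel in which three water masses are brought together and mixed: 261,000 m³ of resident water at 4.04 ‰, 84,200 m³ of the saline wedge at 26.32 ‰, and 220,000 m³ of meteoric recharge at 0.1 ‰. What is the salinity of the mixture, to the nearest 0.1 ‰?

5.8 ‰

Salt balance:
salt = 261,000×4.04 + 84,200×26.32 + 220,000×0.1 = 1,054,440 + 2,216,144 + 22,000 = 3,292,584
volume = 261,000 + 84,200 + 220,000 = 565,200 m³
S = 3,292,584 / 565,200 = 5.826 ‰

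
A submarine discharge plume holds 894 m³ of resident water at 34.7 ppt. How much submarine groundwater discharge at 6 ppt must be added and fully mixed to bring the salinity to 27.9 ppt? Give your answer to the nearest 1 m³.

278 m³

Salt balance: 894×34.7 + V×6 = (894+V)×27.9
31,021.8 + 6V = 24,942.6 + 27.9V
6,079.2 = 21.9V
V = 277.59 m³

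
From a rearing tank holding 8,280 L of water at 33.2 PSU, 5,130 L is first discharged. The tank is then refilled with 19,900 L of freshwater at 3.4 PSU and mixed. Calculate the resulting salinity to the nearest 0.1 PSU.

7.5 PSU

Remaining after removal: 3,150 L at 33.2 PSU (salt = 104,580)
After addition: salt = 104,580 + 19,900×3.4 = 172,240; volume = 23,050 L
S = 172,240 / 23,050 = 7.4725 PSU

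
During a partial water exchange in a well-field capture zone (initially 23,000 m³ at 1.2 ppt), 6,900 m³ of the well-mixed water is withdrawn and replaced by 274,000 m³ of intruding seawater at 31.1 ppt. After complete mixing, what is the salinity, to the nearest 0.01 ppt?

29.44 ppt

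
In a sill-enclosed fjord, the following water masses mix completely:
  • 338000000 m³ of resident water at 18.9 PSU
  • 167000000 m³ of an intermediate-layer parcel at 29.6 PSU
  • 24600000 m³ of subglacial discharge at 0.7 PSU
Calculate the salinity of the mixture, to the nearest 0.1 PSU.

Total salt / total volume:
salt = 338,000,000×18.9 + 167,000,000×29.6 + 24,600,000×0.7 = 6,388,200,000 + 4,943,200,000 + 17,220,000 = 11,348,620,000
volume = 338,000,000 + 167,000,000 + 24,600,000 = 529,600,000 m³
S = 11,348,620,000 / 529,600,000 = 21.429 PSU

21.4 PSU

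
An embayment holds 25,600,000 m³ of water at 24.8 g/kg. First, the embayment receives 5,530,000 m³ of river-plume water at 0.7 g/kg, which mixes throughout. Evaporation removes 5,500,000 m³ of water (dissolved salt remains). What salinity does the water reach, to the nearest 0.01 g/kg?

24.92 g/kg

After mixing: salt = 25,600,000×24.8 + 5,530,000×0.7 = 638,751,000; volume = 31,130,000 m³
After evaporation: salt unchanged = 638,751,000; volume = 31,130,000 − 5,500,000 = 25,630,000 m³
S = 638,751,000 / 25,630,000 = 24.922 g/kg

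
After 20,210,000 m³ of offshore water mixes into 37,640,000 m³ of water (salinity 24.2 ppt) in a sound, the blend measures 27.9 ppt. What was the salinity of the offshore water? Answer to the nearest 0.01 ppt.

Salt balance: 37,640,000×24.2 + 20,210,000×S = 57,850,000×27.9
910,888,000 + 20,210,000·S = 1,614,015,000
S = (1,614,015,000 − 910,888,000) / 20,210,000 = 34.791 ppt

34.79 ppt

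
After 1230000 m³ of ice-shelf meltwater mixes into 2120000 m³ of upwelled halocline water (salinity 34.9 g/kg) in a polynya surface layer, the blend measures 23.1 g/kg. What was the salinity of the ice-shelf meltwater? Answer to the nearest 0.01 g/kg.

Salt balance: 2,120,000×34.9 + 1,230,000×S = 3,350,000×23.1
73,988,000 + 1,230,000·S = 77,385,000
S = (77,385,000 − 73,988,000) / 1,230,000 = 2.7618 g/kg

2.76 g/kg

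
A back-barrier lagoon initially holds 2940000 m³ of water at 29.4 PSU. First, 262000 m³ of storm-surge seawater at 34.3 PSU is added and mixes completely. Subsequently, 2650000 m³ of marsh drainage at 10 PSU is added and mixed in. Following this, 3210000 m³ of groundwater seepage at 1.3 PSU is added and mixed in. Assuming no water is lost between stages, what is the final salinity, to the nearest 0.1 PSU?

Total salt / total volume:
Initial salt = 2,940,000×29.4 = 86,436,000
After stage 1: salt = 86,436,000 + 262,000×34.3 = 95,422,600; volume = 3,202,000 m³; S = 29.801 PSU
After stage 2: salt = 95,422,600 + 2,650,000×10 = 121,922,600; volume = 5,852,000 m³; S = 20.834 PSU
After stage 3: salt = 121,922,600 + 3,210,000×1.3 = 126,095,600; volume = 9,062,000 m³
S = 126,095,600 / 9,062,000 = 13.9148 PSU

13.9 PSU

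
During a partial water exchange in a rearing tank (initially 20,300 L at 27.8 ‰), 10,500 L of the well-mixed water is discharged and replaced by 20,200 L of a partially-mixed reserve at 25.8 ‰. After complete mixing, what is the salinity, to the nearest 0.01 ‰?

Remaining after removal: 9,800 L at 27.8 ‰ (salt = 272,440)
After addition: salt = 272,440 + 20,200×25.8 = 793,600; volume = 30,000 L
S = 793,600 / 30,000 = 26.4533 ‰

26.45 ‰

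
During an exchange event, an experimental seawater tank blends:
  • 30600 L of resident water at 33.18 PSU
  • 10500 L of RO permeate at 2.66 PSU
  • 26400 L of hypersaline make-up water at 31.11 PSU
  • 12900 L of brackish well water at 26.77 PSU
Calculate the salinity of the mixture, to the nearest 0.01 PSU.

27.49 PSU

Salt balance:
salt = 30,600×33.18 + 10,500×2.66 + 26,400×31.11 + 12,900×26.77 = 1,015,308 + 27,930 + 821,304 + 345,333 = 2,209,875
volume = 30,600 + 10,500 + 26,400 + 12,900 = 80,400 L
S = 2,209,875 / 80,400 = 27.486 PSU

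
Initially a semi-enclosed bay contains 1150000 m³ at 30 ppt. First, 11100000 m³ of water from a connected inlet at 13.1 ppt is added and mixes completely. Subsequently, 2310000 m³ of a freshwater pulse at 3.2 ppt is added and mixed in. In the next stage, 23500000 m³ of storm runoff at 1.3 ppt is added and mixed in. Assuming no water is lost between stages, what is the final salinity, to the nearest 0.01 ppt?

By conservation of dissolved salt,
Initial salt = 1,150,000×30 = 34,500,000
After stage 1: salt = 34,500,000 + 11,100,000×13.1 = 179,910,000; volume = 12,250,000 m³; S = 14.687 ppt
After stage 2: salt = 179,910,000 + 2,310,000×3.2 = 187,302,000; volume = 14,560,000 m³; S = 12.864 ppt
After stage 3: salt = 187,302,000 + 23,500,000×1.3 = 217,852,000; volume = 38,060,000 m³
S = 217,852,000 / 38,060,000 = 5.7239 ppt

5.72 ppt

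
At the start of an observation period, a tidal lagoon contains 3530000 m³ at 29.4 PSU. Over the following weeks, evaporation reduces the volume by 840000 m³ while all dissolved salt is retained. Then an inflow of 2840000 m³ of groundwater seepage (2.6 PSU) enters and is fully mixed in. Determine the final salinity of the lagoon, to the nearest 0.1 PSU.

20.1 PSU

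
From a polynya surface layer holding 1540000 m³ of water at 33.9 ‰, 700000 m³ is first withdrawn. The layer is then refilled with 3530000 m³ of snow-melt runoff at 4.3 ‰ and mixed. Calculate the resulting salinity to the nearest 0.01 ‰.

Remaining after removal: 840,000 m³ at 33.9 ‰ (salt = 28,476,000)
After addition: salt = 28,476,000 + 3,530,000×4.3 = 43,655,000; volume = 4,370,000 m³
S = 43,655,000 / 4,370,000 = 9.9897 ‰

9.99 ‰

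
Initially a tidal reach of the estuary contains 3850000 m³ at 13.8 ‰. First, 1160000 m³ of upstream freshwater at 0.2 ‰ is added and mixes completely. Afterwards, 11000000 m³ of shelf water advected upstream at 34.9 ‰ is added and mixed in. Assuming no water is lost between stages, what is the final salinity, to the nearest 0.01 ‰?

Weighted by volume,
Initial salt = 3,850,000×13.8 = 53,130,000
After stage 1: salt = 53,130,000 + 1,160,000×0.2 = 53,362,000; volume = 5,010,000 m³; S = 10.651 ‰
After stage 2: salt = 53,362,000 + 11,000,000×34.9 = 437,262,000; volume = 16,010,000 m³
S = 437,262,000 / 16,010,000 = 27.3118 ‰

27.31 ‰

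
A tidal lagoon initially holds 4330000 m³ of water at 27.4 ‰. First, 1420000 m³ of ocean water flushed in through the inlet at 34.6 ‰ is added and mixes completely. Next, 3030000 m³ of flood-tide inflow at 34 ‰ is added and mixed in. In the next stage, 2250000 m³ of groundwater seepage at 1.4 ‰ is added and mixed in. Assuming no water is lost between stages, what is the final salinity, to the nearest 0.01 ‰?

24.84 ‰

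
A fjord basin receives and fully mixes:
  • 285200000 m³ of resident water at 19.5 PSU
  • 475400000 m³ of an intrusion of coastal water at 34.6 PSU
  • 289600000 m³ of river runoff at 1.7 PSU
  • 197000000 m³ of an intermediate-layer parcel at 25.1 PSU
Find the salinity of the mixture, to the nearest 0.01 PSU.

Total salt / total volume:
salt = 285,200,000×19.5 + 475,400,000×34.6 + 289,600,000×1.7 + 197,000,000×25.1 = 5,561,400,000 + 16,448,840,000 + 492,320,000 + 4,944,700,000 = 27,447,260,000
volume = 285,200,000 + 475,400,000 + 289,600,000 + 197,000,000 = 1,247,200,000 m³
S = 27,447,260,000 / 1,247,200,000 = 22.0071 PSU

22.01 PSU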